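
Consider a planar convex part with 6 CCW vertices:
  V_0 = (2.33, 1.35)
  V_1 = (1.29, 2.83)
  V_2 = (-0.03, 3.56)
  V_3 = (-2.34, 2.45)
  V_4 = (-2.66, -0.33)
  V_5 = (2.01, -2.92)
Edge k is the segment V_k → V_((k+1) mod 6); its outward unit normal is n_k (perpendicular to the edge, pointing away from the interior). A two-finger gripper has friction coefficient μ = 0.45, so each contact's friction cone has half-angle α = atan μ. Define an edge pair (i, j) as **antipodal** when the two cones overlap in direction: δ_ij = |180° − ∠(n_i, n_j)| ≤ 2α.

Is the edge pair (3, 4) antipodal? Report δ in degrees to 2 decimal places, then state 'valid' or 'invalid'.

δ = 112.45°, invalid

α = atan 0.45 = 24.23°;  2α = 48.46°
edge 3: e_3 = (-0.32, -2.78);  n_3 = (-0.9934, +0.1144)
edge 4: e_4 = (+4.67, -2.59);  n_4 = (-0.4850, -0.8745)
∠(n_3, n_4) = 67.55°
δ = |180° − 67.55°| = 112.45°
112.45° > 2α = 48.46°  →  invalid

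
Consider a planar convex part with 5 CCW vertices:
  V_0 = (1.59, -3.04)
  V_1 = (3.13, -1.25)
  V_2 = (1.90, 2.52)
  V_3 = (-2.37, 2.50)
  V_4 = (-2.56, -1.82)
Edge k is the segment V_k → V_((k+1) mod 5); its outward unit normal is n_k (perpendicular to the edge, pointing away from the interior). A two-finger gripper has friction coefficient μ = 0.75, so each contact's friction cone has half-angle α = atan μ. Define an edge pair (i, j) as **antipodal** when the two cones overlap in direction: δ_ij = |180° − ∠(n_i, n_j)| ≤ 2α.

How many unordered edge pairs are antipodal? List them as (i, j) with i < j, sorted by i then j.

count = 5; pairs: (0,2), (0,3), (1,3), (1,4), (2,4)

α = atan 0.75 = 36.87°;  2α = 73.74°
n_0 = (+0.7581, -0.6522)
n_1 = (+0.9507, +0.3102)
n_2 = (-0.0047, +1.0000)
n_3 = (-0.9990, +0.0439)
n_4 = (-0.2820, -0.9594)
  (0,1): δ = 121.22°  ·
  (0,2): δ = 49.03°  ✓
  (0,3): δ = 38.19°  ✓
  (0,4): δ = 114.32°  ·
  (1,2): δ = 107.80°  ·
  (1,3): δ = 20.59°  ✓
  (1,4): δ = 55.55°  ✓
  (2,3): δ = 92.79°  ·
  (2,4): δ = 16.65°  ✓
  (3,4): δ = 103.86°  ·
antipodal pairs: 5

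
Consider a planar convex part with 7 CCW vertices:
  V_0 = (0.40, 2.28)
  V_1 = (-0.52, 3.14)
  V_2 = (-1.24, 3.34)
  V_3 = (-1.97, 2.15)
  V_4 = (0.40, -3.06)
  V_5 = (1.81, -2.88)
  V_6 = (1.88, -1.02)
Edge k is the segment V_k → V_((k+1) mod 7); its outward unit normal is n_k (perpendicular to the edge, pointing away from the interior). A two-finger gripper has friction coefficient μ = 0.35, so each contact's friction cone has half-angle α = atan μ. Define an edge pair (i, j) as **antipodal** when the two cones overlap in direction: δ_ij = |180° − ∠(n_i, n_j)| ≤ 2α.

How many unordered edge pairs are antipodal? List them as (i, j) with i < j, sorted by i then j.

count = 5; pairs: (0,3), (1,4), (2,5), (3,5), (3,6)

α = atan 0.35 = 19.29°;  2α = 38.58°
n_0 = (+0.6829, +0.7305)
n_1 = (+0.2676, +0.9635)
n_2 = (-0.8524, +0.5229)
n_3 = (-0.9102, -0.4141)
n_4 = (+0.1266, -0.9919)
n_5 = (+0.9993, -0.0376)
n_6 = (+0.9124, +0.4092)
  (0,1): δ = 152.45°  ·
  (0,2): δ = 78.46°  ·
  (0,3): δ = 22.47°  ✓
  (0,4): δ = 50.34°  ·
  (0,5): δ = 130.91°  ·
  (0,6): δ = 157.22°  ·
  (1,2): δ = 106.00°  ·
  (1,3): δ = 50.02°  ·
  (1,4): δ = 22.80°  ✓
  (1,5): δ = 103.37°  ·
  (1,6): δ = 129.68°  ·
  (2,3): δ = 124.01°  ·
  (2,4): δ = 51.20°  ·
  (2,5): δ = 29.37°  ✓
  (2,6): δ = 55.68°  ·
  (3,4): δ = 107.19°  ·
  (3,5): δ = 26.62°  ✓
  (3,6): δ = 0.31°  ✓
  (4,5): δ = 99.43°  ·
  (4,6): δ = 73.12°  ·
  (5,6): δ = 153.69°  ·
antipodal pairs: 5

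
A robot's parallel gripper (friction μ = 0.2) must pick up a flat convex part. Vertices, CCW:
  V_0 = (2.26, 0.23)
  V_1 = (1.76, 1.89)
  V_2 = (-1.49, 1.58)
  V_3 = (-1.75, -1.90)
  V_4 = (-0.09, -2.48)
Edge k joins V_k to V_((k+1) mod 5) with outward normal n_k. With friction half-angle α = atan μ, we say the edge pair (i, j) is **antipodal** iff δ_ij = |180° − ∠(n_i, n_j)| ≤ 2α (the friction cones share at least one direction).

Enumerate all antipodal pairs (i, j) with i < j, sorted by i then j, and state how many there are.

count = 1; pairs: (0,2)

α = atan 0.2 = 11.31°;  2α = 22.62°
n_0 = (+0.9575, +0.2884)
n_1 = (-0.0950, +0.9955)
n_2 = (-0.9972, +0.0745)
n_3 = (-0.3298, -0.9440)
n_4 = (+0.7555, -0.6551)
  (0,1): δ = 101.31°  ·
  (0,2): δ = 21.04°  ✓
  (0,3): δ = 53.98°  ·
  (0,4): δ = 122.31°  ·
  (1,2): δ = 99.72°  ·
  (1,3): δ = 24.71°  ·
  (1,4): δ = 43.62°  ·
  (2,3): δ = 104.99°  ·
  (2,4): δ = 36.66°  ·
  (3,4): δ = 111.67°  ·
antipodal pairs: 1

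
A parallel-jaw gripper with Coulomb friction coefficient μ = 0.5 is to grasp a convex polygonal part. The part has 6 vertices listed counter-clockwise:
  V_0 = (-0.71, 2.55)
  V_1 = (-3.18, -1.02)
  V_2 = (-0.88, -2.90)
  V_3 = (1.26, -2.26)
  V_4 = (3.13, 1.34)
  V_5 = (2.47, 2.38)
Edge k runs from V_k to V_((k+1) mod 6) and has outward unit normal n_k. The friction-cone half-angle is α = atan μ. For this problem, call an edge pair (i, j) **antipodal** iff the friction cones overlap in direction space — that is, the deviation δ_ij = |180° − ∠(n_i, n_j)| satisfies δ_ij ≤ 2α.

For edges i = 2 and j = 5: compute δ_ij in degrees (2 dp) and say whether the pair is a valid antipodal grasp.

α = atan 0.5 = 26.57°;  2α = 53.13°
edge 2: e_2 = (+2.14, +0.64);  n_2 = (+0.2865, -0.9581)
edge 5: e_5 = (-3.18, +0.17);  n_5 = (+0.0534, +0.9986)
∠(n_2, n_5) = 160.29°
δ = |180° − 160.29°| = 19.71°
19.71° ≤ 2α = 53.13°  →  valid

δ = 19.71°, valid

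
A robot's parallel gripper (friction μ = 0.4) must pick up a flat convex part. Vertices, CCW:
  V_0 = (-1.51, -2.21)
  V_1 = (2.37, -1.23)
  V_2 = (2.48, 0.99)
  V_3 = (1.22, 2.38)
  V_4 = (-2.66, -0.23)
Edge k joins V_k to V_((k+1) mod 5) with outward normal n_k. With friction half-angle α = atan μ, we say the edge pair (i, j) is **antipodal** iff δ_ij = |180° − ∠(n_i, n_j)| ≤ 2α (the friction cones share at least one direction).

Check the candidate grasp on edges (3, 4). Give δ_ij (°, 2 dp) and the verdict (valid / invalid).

α = atan 0.4 = 21.80°;  2α = 43.60°
edge 3: e_3 = (-3.88, -2.61);  n_3 = (-0.5581, +0.8297)
edge 4: e_4 = (+1.15, -1.98);  n_4 = (-0.8647, -0.5022)
∠(n_3, n_4) = 86.22°
δ = |180° − 86.22°| = 93.78°
93.78° > 2α = 43.60°  →  invalid

δ = 93.78°, invalid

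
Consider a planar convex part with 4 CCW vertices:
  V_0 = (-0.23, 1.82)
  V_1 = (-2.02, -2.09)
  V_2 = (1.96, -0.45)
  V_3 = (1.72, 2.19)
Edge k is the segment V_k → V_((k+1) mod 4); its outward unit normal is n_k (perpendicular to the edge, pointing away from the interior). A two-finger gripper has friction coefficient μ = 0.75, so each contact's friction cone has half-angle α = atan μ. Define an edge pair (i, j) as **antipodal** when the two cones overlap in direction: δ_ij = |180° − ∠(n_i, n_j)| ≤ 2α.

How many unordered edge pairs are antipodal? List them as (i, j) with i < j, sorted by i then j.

count = 3; pairs: (0,1), (0,2), (1,3)

α = atan 0.75 = 36.87°;  2α = 73.74°
n_0 = (-0.9092, +0.4163)
n_1 = (+0.3810, -0.9246)
n_2 = (+0.9959, +0.0905)
n_3 = (-0.1864, +0.9825)
  (0,1): δ = 43.01°  ✓
  (0,2): δ = 29.79°  ✓
  (0,3): δ = 125.34°  ·
  (1,2): δ = 107.20°  ·
  (1,3): δ = 11.65°  ✓
  (2,3): δ = 84.45°  ·
antipodal pairs: 3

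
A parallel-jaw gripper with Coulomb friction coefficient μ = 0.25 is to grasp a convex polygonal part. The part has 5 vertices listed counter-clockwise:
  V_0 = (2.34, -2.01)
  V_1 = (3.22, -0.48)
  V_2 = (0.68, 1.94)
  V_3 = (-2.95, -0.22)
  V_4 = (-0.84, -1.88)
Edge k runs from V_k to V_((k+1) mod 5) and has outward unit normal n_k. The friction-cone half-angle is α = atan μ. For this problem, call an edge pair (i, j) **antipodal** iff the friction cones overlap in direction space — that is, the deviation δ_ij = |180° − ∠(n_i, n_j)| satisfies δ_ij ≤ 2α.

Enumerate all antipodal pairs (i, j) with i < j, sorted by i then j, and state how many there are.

count = 1; pairs: (1,3)

α = atan 0.25 = 14.04°;  2α = 28.07°
n_0 = (+0.8668, -0.4986)
n_1 = (+0.6898, +0.7240)
n_2 = (-0.5114, +0.8594)
n_3 = (-0.6183, -0.7859)
n_4 = (-0.0408, -0.9992)
  (0,1): δ = 103.71°  ·
  (0,2): δ = 29.34°  ·
  (0,3): δ = 81.71°  ·
  (0,4): δ = 117.56°  ·
  (1,2): δ = 105.63°  ·
  (1,3): δ = 5.42°  ✓
  (1,4): δ = 41.27°  ·
  (2,3): δ = 68.95°  ·
  (2,4): δ = 33.10°  ·
  (3,4): δ = 144.15°  ·
antipodal pairs: 1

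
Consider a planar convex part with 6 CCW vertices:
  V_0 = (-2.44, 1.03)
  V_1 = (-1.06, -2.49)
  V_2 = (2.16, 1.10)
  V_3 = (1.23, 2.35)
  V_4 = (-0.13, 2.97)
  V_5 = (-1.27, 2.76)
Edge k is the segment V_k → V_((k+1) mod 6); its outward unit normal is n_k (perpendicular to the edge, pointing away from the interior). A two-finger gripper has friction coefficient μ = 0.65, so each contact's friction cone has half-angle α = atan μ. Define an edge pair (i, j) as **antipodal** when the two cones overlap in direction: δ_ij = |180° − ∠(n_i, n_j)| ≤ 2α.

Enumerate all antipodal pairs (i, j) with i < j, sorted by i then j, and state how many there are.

count = 5; pairs: (0,1), (0,2), (0,3), (1,4), (1,5)

α = atan 0.65 = 33.02°;  2α = 66.05°
n_0 = (-0.9310, -0.3650)
n_1 = (+0.7444, -0.6677)
n_2 = (+0.8023, +0.5969)
n_3 = (+0.4148, +0.9099)
n_4 = (-0.1812, +0.9835)
n_5 = (-0.8283, +0.5602)
  (0,1): δ = 63.30°  ✓
  (0,2): δ = 15.24°  ✓
  (0,3): δ = 44.09°  ✓
  (0,4): δ = 79.03°  ·
  (0,5): δ = 124.52°  ·
  (1,2): δ = 101.46°  ·
  (1,3): δ = 72.62°  ·
  (1,4): δ = 37.67°  ✓
  (1,5): δ = 7.82°  ✓
  (2,3): δ = 151.16°  ·
  (2,4): δ = 116.21°  ·
  (2,5): δ = 70.72°  ·
  (3,4): δ = 145.06°  ·
  (3,5): δ = 99.56°  ·
  (4,5): δ = 134.51°  ·
antipodal pairs: 5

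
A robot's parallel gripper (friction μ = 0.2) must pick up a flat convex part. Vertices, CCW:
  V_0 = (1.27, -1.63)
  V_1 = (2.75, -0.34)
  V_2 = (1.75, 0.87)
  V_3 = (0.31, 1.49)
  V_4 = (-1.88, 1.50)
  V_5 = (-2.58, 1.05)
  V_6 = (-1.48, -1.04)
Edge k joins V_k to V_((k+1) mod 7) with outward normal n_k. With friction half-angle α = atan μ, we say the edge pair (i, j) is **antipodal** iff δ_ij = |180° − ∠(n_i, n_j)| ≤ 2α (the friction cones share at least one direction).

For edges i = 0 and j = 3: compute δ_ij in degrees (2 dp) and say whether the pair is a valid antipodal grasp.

α = atan 0.2 = 11.31°;  2α = 22.62°
edge 0: e_0 = (+1.48, +1.29);  n_0 = (+0.6571, -0.7538)
edge 3: e_3 = (-2.19, +0.01);  n_3 = (+0.0046, +1.0000)
∠(n_0, n_3) = 138.66°
δ = |180° − 138.66°| = 41.34°
41.34° > 2α = 22.62°  →  invalid

δ = 41.34°, invalid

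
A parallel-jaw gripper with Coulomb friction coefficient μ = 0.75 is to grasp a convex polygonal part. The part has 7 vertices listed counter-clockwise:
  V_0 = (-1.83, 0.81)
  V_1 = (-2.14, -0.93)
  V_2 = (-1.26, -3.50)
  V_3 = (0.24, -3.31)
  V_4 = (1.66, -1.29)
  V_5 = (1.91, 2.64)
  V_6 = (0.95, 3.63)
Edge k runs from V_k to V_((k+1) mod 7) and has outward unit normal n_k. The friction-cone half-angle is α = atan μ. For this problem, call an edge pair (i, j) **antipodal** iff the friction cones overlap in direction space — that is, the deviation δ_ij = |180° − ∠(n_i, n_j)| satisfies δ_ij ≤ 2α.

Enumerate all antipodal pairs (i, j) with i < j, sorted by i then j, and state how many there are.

count = 11; pairs: (0,2), (0,3), (0,4), (0,5), (1,3), (1,4), (1,5), (2,5), (2,6), (3,6), (4,6)

α = atan 0.75 = 36.87°;  2α = 73.74°
n_0 = (-0.9845, +0.1754)
n_1 = (-0.9461, -0.3239)
n_2 = (+0.1257, -0.9921)
n_3 = (+0.8181, -0.5751)
n_4 = (+0.9980, -0.0635)
n_5 = (+0.7179, +0.6961)
n_6 = (-0.7121, +0.7020)
  (0,1): δ = 151.00°  ·
  (0,2): δ = 72.68°  ✓
  (0,3): δ = 25.00°  ✓
  (0,4): δ = 6.46°  ✓
  (0,5): δ = 54.22°  ✓
  (0,6): δ = 145.51°  ·
  (1,2): δ = 101.68°  ·
  (1,3): δ = 54.01°  ✓
  (1,4): δ = 22.54°  ✓
  (1,5): δ = 25.22°  ✓
  (1,6): δ = 116.51°  ·
  (2,3): δ = 132.33°  ·
  (2,4): δ = 100.86°  ·
  (2,5): δ = 53.10°  ✓
  (2,6): δ = 38.19°  ✓
  (3,4): δ = 148.53°  ·
  (3,5): δ = 100.78°  ·
  (3,6): δ = 9.48°  ✓
  (4,5): δ = 132.24°  ·
  (4,6): δ = 40.95°  ✓
  (5,6): δ = 88.71°  ·
antipodal pairs: 11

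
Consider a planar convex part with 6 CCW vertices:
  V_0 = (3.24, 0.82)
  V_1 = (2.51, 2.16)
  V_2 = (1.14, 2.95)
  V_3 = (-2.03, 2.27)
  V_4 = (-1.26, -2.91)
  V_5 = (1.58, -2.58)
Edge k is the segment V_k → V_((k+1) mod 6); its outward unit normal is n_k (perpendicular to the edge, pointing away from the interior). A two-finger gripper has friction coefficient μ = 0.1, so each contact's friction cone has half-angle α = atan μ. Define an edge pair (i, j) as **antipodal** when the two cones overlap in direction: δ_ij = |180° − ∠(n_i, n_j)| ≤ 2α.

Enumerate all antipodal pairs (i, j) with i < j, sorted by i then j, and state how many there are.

α = atan 0.1 = 5.71°;  2α = 11.42°
n_0 = (+0.8781, +0.4784)
n_1 = (+0.4995, +0.8663)
n_2 = (-0.2097, +0.9778)
n_3 = (-0.9891, -0.1470)
n_4 = (+0.1154, -0.9933)
n_5 = (+0.8986, -0.4387)
  (0,1): δ = 148.55°  ·
  (0,2): δ = 106.47°  ·
  (0,3): δ = 20.13°  ·
  (0,4): δ = 68.05°  ·
  (0,5): δ = 125.40°  ·
  (1,2): δ = 137.92°  ·
  (1,3): δ = 51.58°  ·
  (1,4): δ = 36.60°  ·
  (1,5): δ = 93.95°  ·
  (2,3): δ = 93.65°  ·
  (2,4): δ = 5.48°  ✓
  (2,5): δ = 51.87°  ·
  (3,4): δ = 91.83°  ·
  (3,5): δ = 34.48°  ·
  (4,5): δ = 122.65°  ·
antipodal pairs: 1

count = 1; pairs: (2,4)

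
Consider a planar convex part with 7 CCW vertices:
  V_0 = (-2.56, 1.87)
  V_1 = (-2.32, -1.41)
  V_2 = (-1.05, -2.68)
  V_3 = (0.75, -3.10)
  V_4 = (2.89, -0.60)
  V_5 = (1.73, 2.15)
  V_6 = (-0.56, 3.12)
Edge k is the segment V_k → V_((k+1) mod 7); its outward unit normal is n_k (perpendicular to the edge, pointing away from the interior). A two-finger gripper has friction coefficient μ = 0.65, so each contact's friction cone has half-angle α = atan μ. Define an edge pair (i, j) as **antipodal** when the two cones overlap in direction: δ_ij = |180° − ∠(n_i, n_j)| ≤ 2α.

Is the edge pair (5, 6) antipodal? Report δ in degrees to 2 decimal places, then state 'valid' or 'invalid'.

α = atan 0.65 = 33.02°;  2α = 66.05°
edge 5: e_5 = (-2.29, +0.97);  n_5 = (+0.3900, +0.9208)
edge 6: e_6 = (-2.00, -1.25);  n_6 = (-0.5300, +0.8480)
∠(n_5, n_6) = 54.96°
δ = |180° − 54.96°| = 125.04°
125.04° > 2α = 66.05°  →  invalid

δ = 125.04°, invalid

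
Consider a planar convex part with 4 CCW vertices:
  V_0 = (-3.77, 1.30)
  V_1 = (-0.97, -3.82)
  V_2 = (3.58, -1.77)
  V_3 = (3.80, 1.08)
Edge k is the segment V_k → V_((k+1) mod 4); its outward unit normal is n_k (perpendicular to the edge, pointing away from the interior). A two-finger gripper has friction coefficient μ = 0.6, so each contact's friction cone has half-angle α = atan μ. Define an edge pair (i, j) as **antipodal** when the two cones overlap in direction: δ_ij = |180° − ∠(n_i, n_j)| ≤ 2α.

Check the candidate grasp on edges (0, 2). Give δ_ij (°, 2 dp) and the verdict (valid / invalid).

α = atan 0.6 = 30.96°;  2α = 61.93°
edge 0: e_0 = (+2.80, -5.12);  n_0 = (-0.8774, -0.4798)
edge 2: e_2 = (+0.22, +2.85);  n_2 = (+0.9970, -0.0770)
∠(n_0, n_2) = 146.91°
δ = |180° − 146.91°| = 33.09°
33.09° ≤ 2α = 61.93°  →  valid

δ = 33.09°, valid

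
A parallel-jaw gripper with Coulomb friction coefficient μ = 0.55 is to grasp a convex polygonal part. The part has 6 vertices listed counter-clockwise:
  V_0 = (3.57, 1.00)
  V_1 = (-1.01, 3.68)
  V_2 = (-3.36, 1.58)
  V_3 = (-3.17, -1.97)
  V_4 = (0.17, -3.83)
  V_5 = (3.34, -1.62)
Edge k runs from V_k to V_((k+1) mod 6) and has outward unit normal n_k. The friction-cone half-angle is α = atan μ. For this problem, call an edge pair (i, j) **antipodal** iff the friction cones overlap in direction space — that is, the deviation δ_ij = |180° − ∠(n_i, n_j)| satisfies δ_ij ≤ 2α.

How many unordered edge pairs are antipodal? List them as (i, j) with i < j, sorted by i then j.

α = atan 0.55 = 28.81°;  2α = 57.62°
n_0 = (+0.5050, +0.8631)
n_1 = (-0.6663, +0.7457)
n_2 = (-0.9986, -0.0534)
n_3 = (-0.4865, -0.8737)
n_4 = (+0.5719, -0.8203)
n_5 = (+0.9962, -0.0874)
  (0,1): δ = 107.88°  ·
  (0,2): δ = 56.60°  ✓
  (0,3): δ = 1.22°  ✓
  (0,4): δ = 65.22°  ·
  (0,5): δ = 115.32°  ·
  (1,2): δ = 128.72°  ·
  (1,3): δ = 70.90°  ·
  (1,4): δ = 6.90°  ✓
  (1,5): δ = 43.20°  ✓
  (2,3): δ = 122.18°  ·
  (2,4): δ = 58.18°  ·
  (2,5): δ = 8.08°  ✓
  (3,4): δ = 116.00°  ·
  (3,5): δ = 65.90°  ·
  (4,5): δ = 129.90°  ·
antipodal pairs: 5

count = 5; pairs: (0,2), (0,3), (1,4), (1,5), (2,5)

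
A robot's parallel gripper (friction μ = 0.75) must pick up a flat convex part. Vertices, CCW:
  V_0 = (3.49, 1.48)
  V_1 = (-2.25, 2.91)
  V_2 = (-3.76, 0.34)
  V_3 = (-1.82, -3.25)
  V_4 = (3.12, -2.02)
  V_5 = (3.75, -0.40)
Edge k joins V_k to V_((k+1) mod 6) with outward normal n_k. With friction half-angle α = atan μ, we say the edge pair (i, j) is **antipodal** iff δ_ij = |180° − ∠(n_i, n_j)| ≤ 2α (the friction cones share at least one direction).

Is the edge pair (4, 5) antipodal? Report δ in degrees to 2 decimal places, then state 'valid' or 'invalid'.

α = atan 0.75 = 36.87°;  2α = 73.74°
edge 4: e_4 = (+0.63, +1.62);  n_4 = (+0.9320, -0.3624)
edge 5: e_5 = (-0.26, +1.88);  n_5 = (+0.9906, +0.1370)
∠(n_4, n_5) = 29.12°
δ = |180° − 29.12°| = 150.88°
150.88° > 2α = 73.74°  →  invalid

δ = 150.88°, invalid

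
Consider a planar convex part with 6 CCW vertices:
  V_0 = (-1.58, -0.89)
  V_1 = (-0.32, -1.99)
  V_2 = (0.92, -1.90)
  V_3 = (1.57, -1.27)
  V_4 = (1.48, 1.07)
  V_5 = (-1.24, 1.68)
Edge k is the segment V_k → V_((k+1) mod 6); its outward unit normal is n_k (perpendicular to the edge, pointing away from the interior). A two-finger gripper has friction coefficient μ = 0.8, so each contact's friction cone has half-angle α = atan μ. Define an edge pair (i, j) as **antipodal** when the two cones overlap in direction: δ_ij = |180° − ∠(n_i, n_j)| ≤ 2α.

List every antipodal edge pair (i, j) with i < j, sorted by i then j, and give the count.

count = 6; pairs: (0,3), (0,4), (1,4), (2,4), (2,5), (3,5)

α = atan 0.8 = 38.66°;  2α = 77.32°
n_0 = (-0.6577, -0.7533)
n_1 = (+0.0724, -0.9974)
n_2 = (+0.6960, -0.7181)
n_3 = (+0.9993, +0.0384)
n_4 = (+0.2188, +0.9758)
n_5 = (-0.9914, +0.1312)
  (0,1): δ = 134.73°  ·
  (0,2): δ = 94.77°  ·
  (0,3): δ = 46.68°  ✓
  (0,4): δ = 28.48°  ✓
  (0,5): δ = 123.59°  ·
  (1,2): δ = 140.05°  ·
  (1,3): δ = 91.95°  ·
  (1,4): δ = 16.79°  ✓
  (1,5): δ = 78.31°  ·
  (2,3): δ = 131.90°  ·
  (2,4): δ = 56.75°  ✓
  (2,5): δ = 38.36°  ✓
  (3,4): δ = 104.84°  ·
  (3,5): δ = 9.74°  ✓
  (4,5): δ = 84.90°  ·
antipodal pairs: 6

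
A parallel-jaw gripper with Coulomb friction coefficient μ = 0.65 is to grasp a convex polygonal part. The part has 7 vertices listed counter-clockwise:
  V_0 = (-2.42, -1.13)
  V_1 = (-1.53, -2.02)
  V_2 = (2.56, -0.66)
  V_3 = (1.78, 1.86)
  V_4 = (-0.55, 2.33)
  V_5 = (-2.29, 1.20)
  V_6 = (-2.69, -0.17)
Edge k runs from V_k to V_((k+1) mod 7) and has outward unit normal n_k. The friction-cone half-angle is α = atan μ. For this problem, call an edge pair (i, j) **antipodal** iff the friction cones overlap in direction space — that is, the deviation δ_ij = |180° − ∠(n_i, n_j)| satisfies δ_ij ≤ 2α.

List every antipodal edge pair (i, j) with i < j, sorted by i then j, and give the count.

count = 8; pairs: (0,2), (0,3), (1,3), (1,4), (1,5), (2,5), (2,6), (3,6)

α = atan 0.65 = 33.02°;  2α = 66.05°
n_0 = (-0.7071, -0.7071)
n_1 = (+0.3155, -0.9489)
n_2 = (+0.9553, +0.2957)
n_3 = (+0.1977, +0.9803)
n_4 = (-0.5446, +0.8387)
n_5 = (-0.9599, +0.2803)
n_6 = (-0.9627, -0.2707)
  (0,1): δ = 116.61°  ·
  (0,2): δ = 27.80°  ✓
  (0,3): δ = 33.60°  ✓
  (0,4): δ = 78.00°  ·
  (0,5): δ = 118.72°  ·
  (0,6): δ = 150.71°  ·
  (1,2): δ = 91.19°  ·
  (1,3): δ = 29.80°  ✓
  (1,4): δ = 14.61°  ✓
  (1,5): δ = 55.33°  ✓
  (1,6): δ = 87.32°  ·
  (2,3): δ = 118.60°  ·
  (2,4): δ = 74.20°  ·
  (2,5): δ = 33.47°  ✓
  (2,6): δ = 1.49°  ✓
  (3,4): δ = 135.59°  ·
  (3,5): δ = 94.87°  ·
  (3,6): δ = 62.89°  ✓
  (4,5): δ = 139.28°  ·
  (4,6): δ = 107.29°  ·
  (5,6): δ = 148.02°  ·
antipodal pairs: 8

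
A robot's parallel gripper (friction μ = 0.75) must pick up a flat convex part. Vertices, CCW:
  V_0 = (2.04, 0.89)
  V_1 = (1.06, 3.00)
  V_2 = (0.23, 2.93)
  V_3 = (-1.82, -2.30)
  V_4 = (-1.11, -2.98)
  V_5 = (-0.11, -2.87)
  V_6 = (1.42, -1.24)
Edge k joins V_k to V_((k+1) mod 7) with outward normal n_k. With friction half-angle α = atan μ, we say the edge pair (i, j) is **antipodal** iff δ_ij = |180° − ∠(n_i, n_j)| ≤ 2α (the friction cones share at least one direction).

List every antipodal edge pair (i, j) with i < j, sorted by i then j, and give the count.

α = atan 0.75 = 36.87°;  2α = 73.74°
n_0 = (+0.9070, +0.4212)
n_1 = (-0.0840, +0.9965)
n_2 = (-0.9310, +0.3649)
n_3 = (-0.6917, -0.7222)
n_4 = (+0.1093, -0.9940)
n_5 = (+0.7291, -0.6844)
n_6 = (+0.9602, -0.2795)
  (0,1): δ = 110.09°  ·
  (0,2): δ = 46.32°  ✓
  (0,3): δ = 21.32°  ✓
  (0,4): δ = 71.36°  ✓
  (0,5): δ = 111.90°  ·
  (0,6): δ = 138.86°  ·
  (1,2): δ = 116.22°  ·
  (1,3): δ = 48.58°  ✓
  (1,4): δ = 1.46°  ✓
  (1,5): δ = 41.99°  ✓
  (1,6): δ = 68.95°  ✓
  (2,3): δ = 112.36°  ·
  (2,4): δ = 62.32°  ✓
  (2,5): δ = 21.78°  ✓
  (2,6): δ = 5.17°  ✓
  (3,4): δ = 129.96°  ·
  (3,5): δ = 89.42°  ·
  (3,6): δ = 62.47°  ✓
  (4,5): δ = 139.46°  ·
  (4,6): δ = 112.51°  ·
  (5,6): δ = 153.04°  ·
antipodal pairs: 11

count = 11; pairs: (0,2), (0,3), (0,4), (1,3), (1,4), (1,5), (1,6), (2,4), (2,5), (2,6), (3,6)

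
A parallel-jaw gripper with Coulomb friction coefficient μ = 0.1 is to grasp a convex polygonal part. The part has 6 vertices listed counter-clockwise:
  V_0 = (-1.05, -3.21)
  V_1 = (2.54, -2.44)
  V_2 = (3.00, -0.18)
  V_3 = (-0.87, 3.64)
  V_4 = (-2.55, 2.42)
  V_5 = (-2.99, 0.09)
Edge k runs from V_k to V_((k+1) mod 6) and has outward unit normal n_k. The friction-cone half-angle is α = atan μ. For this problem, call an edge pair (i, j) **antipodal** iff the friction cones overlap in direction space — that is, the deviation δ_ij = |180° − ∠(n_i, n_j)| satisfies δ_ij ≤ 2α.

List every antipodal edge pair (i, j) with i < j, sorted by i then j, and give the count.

count = 1; pairs: (1,4)

α = atan 0.1 = 5.71°;  2α = 11.42°
n_0 = (+0.2097, -0.9778)
n_1 = (+0.9799, -0.1995)
n_2 = (+0.7025, +0.7117)
n_3 = (-0.5876, +0.8092)
n_4 = (-0.9826, +0.1856)
n_5 = (-0.8621, -0.5068)
  (0,1): δ = 113.61°  ·
  (0,2): δ = 56.73°  ·
  (0,3): δ = 23.88°  ·
  (0,4): δ = 67.20°  ·
  (0,5): δ = 108.34°  ·
  (1,2): δ = 123.12°  ·
  (1,3): δ = 42.51°  ·
  (1,4): δ = 0.81°  ✓
  (1,5): δ = 41.96°  ·
  (2,3): δ = 99.39°  ·
  (2,4): δ = 56.07°  ·
  (2,5): δ = 14.92°  ·
  (3,4): δ = 136.68°  ·
  (3,5): δ = 95.54°  ·
  (4,5): δ = 138.86°  ·
antipodal pairs: 1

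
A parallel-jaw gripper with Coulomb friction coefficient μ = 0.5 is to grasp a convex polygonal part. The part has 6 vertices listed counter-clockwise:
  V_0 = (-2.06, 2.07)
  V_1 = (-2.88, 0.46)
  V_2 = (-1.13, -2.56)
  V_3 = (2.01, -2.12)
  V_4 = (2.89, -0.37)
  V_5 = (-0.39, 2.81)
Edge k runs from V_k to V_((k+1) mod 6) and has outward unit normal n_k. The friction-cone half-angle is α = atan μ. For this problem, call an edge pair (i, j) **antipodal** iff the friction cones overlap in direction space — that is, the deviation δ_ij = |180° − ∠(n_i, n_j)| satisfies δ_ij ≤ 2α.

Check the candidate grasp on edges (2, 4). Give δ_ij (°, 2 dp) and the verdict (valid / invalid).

δ = 52.09°, valid

α = atan 0.5 = 26.57°;  2α = 53.13°
edge 2: e_2 = (+3.14, +0.44);  n_2 = (+0.1388, -0.9903)
edge 4: e_4 = (-3.28, +3.18);  n_4 = (+0.6961, +0.7180)
∠(n_2, n_4) = 127.91°
δ = |180° − 127.91°| = 52.09°
52.09° ≤ 2α = 53.13°  →  valid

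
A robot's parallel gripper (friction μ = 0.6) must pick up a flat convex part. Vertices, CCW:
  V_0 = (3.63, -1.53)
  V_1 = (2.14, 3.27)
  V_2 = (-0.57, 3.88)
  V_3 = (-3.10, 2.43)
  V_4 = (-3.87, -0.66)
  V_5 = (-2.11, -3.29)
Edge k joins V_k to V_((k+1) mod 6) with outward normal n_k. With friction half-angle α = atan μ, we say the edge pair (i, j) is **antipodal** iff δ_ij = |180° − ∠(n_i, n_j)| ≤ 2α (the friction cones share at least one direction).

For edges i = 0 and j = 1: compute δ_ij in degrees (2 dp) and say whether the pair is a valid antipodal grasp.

δ = 119.93°, invalid

α = atan 0.6 = 30.96°;  2α = 61.93°
edge 0: e_0 = (-1.49, +4.80);  n_0 = (+0.9550, +0.2965)
edge 1: e_1 = (-2.71, +0.61);  n_1 = (+0.2196, +0.9756)
∠(n_0, n_1) = 60.07°
δ = |180° − 60.07°| = 119.93°
119.93° > 2α = 61.93°  →  invalid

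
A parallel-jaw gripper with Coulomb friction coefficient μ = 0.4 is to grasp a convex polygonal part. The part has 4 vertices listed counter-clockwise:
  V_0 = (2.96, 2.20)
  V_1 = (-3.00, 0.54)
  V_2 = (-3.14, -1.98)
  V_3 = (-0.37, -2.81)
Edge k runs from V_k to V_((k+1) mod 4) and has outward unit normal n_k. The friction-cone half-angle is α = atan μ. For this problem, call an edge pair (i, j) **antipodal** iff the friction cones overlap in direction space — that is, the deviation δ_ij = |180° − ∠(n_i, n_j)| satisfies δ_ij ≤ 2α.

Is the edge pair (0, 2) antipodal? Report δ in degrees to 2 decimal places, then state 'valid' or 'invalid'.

α = atan 0.4 = 21.80°;  2α = 43.60°
edge 0: e_0 = (-5.96, -1.66);  n_0 = (-0.2683, +0.9633)
edge 2: e_2 = (+2.77, -0.83);  n_2 = (-0.2870, -0.9579)
∠(n_0, n_2) = 147.76°
δ = |180° − 147.76°| = 32.24°
32.24° ≤ 2α = 43.60°  →  valid

δ = 32.24°, valid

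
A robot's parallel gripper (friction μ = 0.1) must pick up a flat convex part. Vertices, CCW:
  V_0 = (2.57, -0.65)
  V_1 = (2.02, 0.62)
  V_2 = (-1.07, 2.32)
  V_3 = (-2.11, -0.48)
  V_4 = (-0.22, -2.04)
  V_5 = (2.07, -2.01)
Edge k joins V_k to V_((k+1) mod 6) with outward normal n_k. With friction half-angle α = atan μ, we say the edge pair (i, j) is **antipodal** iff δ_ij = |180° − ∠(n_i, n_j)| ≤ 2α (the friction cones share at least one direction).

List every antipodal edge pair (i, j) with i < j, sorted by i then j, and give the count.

count = 2; pairs: (1,3), (2,5)

α = atan 0.1 = 5.71°;  2α = 11.42°
n_0 = (+0.9176, +0.3974)
n_1 = (+0.4820, +0.8762)
n_2 = (-0.9374, +0.3482)
n_3 = (-0.6366, -0.7712)
n_4 = (+0.0131, -0.9999)
n_5 = (+0.9386, -0.3451)
  (0,1): δ = 142.23°  ·
  (0,2): δ = 43.79°  ·
  (0,3): δ = 27.05°  ·
  (0,4): δ = 67.33°  ·
  (0,5): δ = 136.40°  ·
  (1,2): δ = 81.56°  ·
  (1,3): δ = 10.72°  ✓
  (1,4): δ = 29.57°  ·
  (1,5): δ = 98.63°  ·
  (2,3): δ = 109.16°  ·
  (2,4): δ = 68.87°  ·
  (2,5): δ = 0.19°  ✓
  (3,4): δ = 139.71°  ·
  (3,5): δ = 70.65°  ·
  (4,5): δ = 110.94°  ·
antipodal pairs: 2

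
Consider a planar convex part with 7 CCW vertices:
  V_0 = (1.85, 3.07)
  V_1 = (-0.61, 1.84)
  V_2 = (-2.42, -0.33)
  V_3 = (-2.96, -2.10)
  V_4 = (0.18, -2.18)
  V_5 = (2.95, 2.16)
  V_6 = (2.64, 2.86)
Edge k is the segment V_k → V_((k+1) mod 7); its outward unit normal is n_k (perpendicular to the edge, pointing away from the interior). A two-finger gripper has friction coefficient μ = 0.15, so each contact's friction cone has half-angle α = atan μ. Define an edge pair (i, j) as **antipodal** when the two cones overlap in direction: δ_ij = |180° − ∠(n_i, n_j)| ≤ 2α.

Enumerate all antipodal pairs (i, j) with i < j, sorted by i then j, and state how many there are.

α = atan 0.15 = 8.53°;  2α = 17.06°
n_0 = (-0.4472, +0.8944)
n_1 = (-0.7679, +0.6405)
n_2 = (-0.9565, +0.2918)
n_3 = (-0.0255, -0.9997)
n_4 = (+0.8429, -0.5380)
n_5 = (+0.9143, +0.4049)
n_6 = (+0.2569, +0.9664)
  (0,1): δ = 156.40°  ·
  (0,2): δ = 133.53°  ·
  (0,3): δ = 28.02°  ·
  (0,4): δ = 30.89°  ·
  (0,5): δ = 87.32°  ·
  (0,6): δ = 138.55°  ·
  (1,2): δ = 157.13°  ·
  (1,3): δ = 51.63°  ·
  (1,4): δ = 7.28°  ✓
  (1,5): δ = 63.72°  ·
  (1,6): δ = 114.95°  ·
  (2,3): δ = 74.49°  ·
  (2,4): δ = 15.58°  ✓
  (2,5): δ = 40.85°  ·
  (2,6): δ = 92.08°  ·
  (3,4): δ = 121.09°  ·
  (3,5): δ = 64.65°  ·
  (3,6): δ = 13.43°  ✓
  (4,5): δ = 123.57°  ·
  (4,6): δ = 72.34°  ·
  (5,6): δ = 128.77°  ·
antipodal pairs: 3

count = 3; pairs: (1,4), (2,4), (3,6)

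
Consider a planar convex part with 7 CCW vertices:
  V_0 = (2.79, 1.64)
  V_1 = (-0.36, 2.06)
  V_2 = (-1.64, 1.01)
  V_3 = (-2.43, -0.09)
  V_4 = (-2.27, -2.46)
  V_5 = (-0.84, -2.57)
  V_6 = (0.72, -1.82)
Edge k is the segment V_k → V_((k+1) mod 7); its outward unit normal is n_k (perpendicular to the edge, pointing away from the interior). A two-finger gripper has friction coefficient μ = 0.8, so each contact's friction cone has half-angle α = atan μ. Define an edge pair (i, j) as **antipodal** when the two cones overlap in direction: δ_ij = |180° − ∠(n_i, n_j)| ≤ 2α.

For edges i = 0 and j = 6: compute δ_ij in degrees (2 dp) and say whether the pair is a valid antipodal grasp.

α = atan 0.8 = 38.66°;  2α = 77.32°
edge 0: e_0 = (-3.15, +0.42);  n_0 = (+0.1322, +0.9912)
edge 6: e_6 = (+2.07, +3.46);  n_6 = (+0.8581, -0.5134)
∠(n_0, n_6) = 113.30°
δ = |180° − 113.30°| = 66.70°
66.70° ≤ 2α = 77.32°  →  valid

δ = 66.70°, valid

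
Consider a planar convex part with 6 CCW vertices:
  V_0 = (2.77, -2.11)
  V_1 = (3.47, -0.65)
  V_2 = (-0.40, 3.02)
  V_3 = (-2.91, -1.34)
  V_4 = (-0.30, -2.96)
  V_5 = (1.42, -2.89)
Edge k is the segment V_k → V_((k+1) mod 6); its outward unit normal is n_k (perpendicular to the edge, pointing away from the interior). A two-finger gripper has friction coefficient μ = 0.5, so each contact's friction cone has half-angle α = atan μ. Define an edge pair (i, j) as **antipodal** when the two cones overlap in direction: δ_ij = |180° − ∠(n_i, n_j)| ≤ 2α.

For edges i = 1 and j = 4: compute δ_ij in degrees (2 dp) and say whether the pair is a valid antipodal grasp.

α = atan 0.5 = 26.57°;  2α = 53.13°
edge 1: e_1 = (-3.87, +3.67);  n_1 = (+0.6881, +0.7256)
edge 4: e_4 = (+1.72, +0.07);  n_4 = (+0.0407, -0.9992)
∠(n_1, n_4) = 134.19°
δ = |180° − 134.19°| = 45.81°
45.81° ≤ 2α = 53.13°  →  valid

δ = 45.81°, valid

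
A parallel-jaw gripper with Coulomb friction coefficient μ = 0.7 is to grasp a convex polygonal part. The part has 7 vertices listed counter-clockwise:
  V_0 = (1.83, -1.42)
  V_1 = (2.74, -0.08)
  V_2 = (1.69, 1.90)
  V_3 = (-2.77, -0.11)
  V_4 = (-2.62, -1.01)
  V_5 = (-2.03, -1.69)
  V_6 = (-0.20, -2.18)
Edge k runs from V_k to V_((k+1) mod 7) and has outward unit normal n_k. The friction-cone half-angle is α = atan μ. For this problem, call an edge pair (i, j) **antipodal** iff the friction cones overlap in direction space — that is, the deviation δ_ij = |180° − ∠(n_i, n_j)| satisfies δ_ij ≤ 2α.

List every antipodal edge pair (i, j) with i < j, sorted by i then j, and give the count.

count = 7; pairs: (0,2), (0,3), (1,3), (1,4), (1,5), (2,5), (2,6)

α = atan 0.7 = 34.99°;  2α = 69.98°
n_0 = (+0.8273, -0.5618)
n_1 = (+0.8835, +0.4685)
n_2 = (-0.4109, +0.9117)
n_3 = (-0.9864, -0.1644)
n_4 = (-0.7553, -0.6554)
n_5 = (-0.2586, -0.9660)
n_6 = (+0.3506, -0.9365)
  (0,1): δ = 117.88°  ·
  (0,2): δ = 31.56°  ✓
  (0,3): δ = 43.64°  ✓
  (0,4): δ = 75.13°  ·
  (0,5): δ = 109.19°  ·
  (0,6): δ = 144.71°  ·
  (1,2): δ = 93.68°  ·
  (1,3): δ = 18.47°  ✓
  (1,4): δ = 13.01°  ✓
  (1,5): δ = 47.07°  ✓
  (1,6): δ = 82.59°  ·
  (2,3): δ = 104.80°  ·
  (2,4): δ = 73.31°  ·
  (2,5): δ = 39.25°  ✓
  (2,6): δ = 3.73°  ✓
  (3,4): δ = 148.52°  ·
  (3,5): δ = 114.45°  ·
  (3,6): δ = 78.94°  ·
  (4,5): δ = 145.94°  ·
  (4,6): δ = 110.42°  ·
  (5,6): δ = 144.49°  ·
antipodal pairs: 7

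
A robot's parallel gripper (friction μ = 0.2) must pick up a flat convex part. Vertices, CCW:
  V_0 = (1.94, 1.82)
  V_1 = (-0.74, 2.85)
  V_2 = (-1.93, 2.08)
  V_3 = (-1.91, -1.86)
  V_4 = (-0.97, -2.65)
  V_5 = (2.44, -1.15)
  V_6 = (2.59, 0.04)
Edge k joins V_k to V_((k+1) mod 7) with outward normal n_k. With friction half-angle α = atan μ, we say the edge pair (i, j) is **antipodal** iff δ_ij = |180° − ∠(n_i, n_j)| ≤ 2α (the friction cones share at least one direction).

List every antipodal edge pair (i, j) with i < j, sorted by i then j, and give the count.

α = atan 0.2 = 11.31°;  2α = 22.62°
n_0 = (+0.3587, +0.9334)
n_1 = (-0.5433, +0.8396)
n_2 = (-1.0000, -0.0051)
n_3 = (-0.6434, -0.7655)
n_4 = (+0.4026, -0.9154)
n_5 = (+0.9921, -0.1251)
n_6 = (+0.9393, +0.3430)
  (0,1): δ = 126.07°  ·
  (0,2): δ = 68.69°  ·
  (0,3): δ = 19.02°  ✓
  (0,4): δ = 44.77°  ·
  (0,5): δ = 103.84°  ·
  (0,6): δ = 131.08°  ·
  (1,2): δ = 122.61°  ·
  (1,3): δ = 72.95°  ·
  (1,4): δ = 9.16°  ✓
  (1,5): δ = 49.91°  ·
  (1,6): δ = 77.16°  ·
  (2,3): δ = 130.34°  ·
  (2,4): δ = 66.55°  ·
  (2,5): δ = 7.48°  ✓
  (2,6): δ = 19.77°  ✓
  (3,4): δ = 116.21°  ·
  (3,5): δ = 57.14°  ·
  (3,6): δ = 29.89°  ·
  (4,5): δ = 120.93°  ·
  (4,6): δ = 93.68°  ·
  (5,6): δ = 152.76°  ·
antipodal pairs: 4

count = 4; pairs: (0,3), (1,4), (2,5), (2,6)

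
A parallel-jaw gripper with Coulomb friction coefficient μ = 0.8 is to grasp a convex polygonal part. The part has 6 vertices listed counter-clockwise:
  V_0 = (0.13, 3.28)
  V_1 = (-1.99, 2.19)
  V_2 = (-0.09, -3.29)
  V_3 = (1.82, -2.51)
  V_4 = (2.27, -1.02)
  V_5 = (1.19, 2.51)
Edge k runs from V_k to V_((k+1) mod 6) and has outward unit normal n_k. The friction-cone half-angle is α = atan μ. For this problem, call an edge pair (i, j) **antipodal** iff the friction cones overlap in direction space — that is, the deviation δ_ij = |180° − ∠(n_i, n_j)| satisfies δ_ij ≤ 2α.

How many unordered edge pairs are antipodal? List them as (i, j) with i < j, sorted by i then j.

α = atan 0.8 = 38.66°;  2α = 77.32°
n_0 = (-0.4573, +0.8893)
n_1 = (-0.9448, -0.3276)
n_2 = (+0.3781, -0.9258)
n_3 = (+0.9573, -0.2891)
n_4 = (+0.9562, +0.2926)
n_5 = (+0.5877, +0.8091)
  (0,1): δ = 98.09°  ·
  (0,2): δ = 5.00°  ✓
  (0,3): δ = 45.98°  ✓
  (0,4): δ = 79.80°  ·
  (0,5): δ = 116.79°  ·
  (1,2): δ = 86.91°  ·
  (1,3): δ = 35.93°  ✓
  (1,4): δ = 2.11°  ✓
  (1,5): δ = 34.88°  ✓
  (2,3): δ = 129.02°  ·
  (2,4): δ = 95.20°  ·
  (2,5): δ = 58.21°  ✓
  (3,4): δ = 146.18°  ·
  (3,5): δ = 109.19°  ·
  (4,5): δ = 143.01°  ·
antipodal pairs: 6

count = 6; pairs: (0,2), (0,3), (1,3), (1,4), (1,5), (2,5)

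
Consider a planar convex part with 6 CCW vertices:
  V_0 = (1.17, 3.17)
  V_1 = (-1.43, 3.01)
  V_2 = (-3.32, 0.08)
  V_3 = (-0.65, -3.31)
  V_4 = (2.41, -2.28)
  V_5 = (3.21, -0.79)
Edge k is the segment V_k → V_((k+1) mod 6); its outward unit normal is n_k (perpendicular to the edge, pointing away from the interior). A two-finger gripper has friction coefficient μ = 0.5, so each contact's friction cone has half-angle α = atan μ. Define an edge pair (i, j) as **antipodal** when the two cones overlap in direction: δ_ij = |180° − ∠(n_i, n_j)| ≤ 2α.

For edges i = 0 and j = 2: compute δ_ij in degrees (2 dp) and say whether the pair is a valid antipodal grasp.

α = atan 0.5 = 26.57°;  2α = 53.13°
edge 0: e_0 = (-2.60, -0.16);  n_0 = (-0.0614, +0.9981)
edge 2: e_2 = (+2.67, -3.39);  n_2 = (-0.7856, -0.6187)
∠(n_0, n_2) = 124.70°
δ = |180° − 124.70°| = 55.30°
55.30° > 2α = 53.13°  →  invalid

δ = 55.30°, invalid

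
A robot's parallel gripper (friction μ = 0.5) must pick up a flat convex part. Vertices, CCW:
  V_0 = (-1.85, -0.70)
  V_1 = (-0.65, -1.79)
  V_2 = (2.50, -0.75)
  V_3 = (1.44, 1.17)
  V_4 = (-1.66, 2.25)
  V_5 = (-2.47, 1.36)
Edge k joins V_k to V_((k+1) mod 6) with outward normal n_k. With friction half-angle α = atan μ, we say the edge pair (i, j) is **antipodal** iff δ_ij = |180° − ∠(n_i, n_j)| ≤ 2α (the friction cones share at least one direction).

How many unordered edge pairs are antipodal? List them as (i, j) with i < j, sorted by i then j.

α = atan 0.5 = 26.57°;  2α = 53.13°
n_0 = (-0.6724, -0.7402)
n_1 = (+0.3135, -0.9496)
n_2 = (+0.8754, +0.4833)
n_3 = (+0.3290, +0.9443)
n_4 = (-0.7396, +0.6731)
n_5 = (-0.9576, -0.2882)
  (0,1): δ = 119.48°  ·
  (0,2): δ = 18.85°  ✓
  (0,3): δ = 23.04°  ✓
  (0,4): δ = 89.94°  ·
  (0,5): δ = 149.00°  ·
  (1,2): δ = 79.37°  ·
  (1,3): δ = 37.48°  ✓
  (1,4): δ = 29.42°  ✓
  (1,5): δ = 88.48°  ·
  (2,3): δ = 138.11°  ·
  (2,4): δ = 71.21°  ·
  (2,5): δ = 12.15°  ✓
  (3,4): δ = 113.10°  ·
  (3,5): δ = 54.04°  ·
  (4,5): δ = 120.94°  ·
antipodal pairs: 5

count = 5; pairs: (0,2), (0,3), (1,3), (1,4), (2,5)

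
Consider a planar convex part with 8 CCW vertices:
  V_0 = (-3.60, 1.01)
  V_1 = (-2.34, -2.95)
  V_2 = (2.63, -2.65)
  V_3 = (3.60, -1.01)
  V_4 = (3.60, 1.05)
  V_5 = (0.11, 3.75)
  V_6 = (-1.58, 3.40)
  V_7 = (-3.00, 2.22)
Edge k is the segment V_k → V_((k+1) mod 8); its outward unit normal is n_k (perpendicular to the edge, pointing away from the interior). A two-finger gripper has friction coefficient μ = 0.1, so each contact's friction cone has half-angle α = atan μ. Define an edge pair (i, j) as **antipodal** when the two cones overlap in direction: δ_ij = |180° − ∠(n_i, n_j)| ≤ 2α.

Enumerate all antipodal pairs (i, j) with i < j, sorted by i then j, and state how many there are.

α = atan 0.1 = 5.71°;  2α = 11.42°
n_0 = (-0.9529, -0.3032)
n_1 = (+0.0603, -0.9982)
n_2 = (+0.8607, -0.5091)
n_3 = (+1.0000, -0.0000)
n_4 = (+0.6119, +0.7909)
n_5 = (-0.2028, +0.9792)
n_6 = (-0.6391, +0.7691)
n_7 = (-0.8959, +0.4442)
  (0,1): δ = 104.20°  ·
  (0,2): δ = 48.25°  ·
  (0,3): δ = 17.65°  ·
  (0,4): δ = 34.62°  ·
  (0,5): δ = 84.05°  ·
  (0,6): δ = 112.08°  ·
  (0,7): δ = 135.97°  ·
  (1,2): δ = 124.06°  ·
  (1,3): δ = 93.45°  ·
  (1,4): δ = 41.18°  ·
  (1,5): δ = 8.25°  ✓
  (1,6): δ = 36.27°  ·
  (1,7): δ = 60.17°  ·
  (2,3): δ = 149.40°  ·
  (2,4): δ = 97.12°  ·
  (2,5): δ = 47.70°  ·
  (2,6): δ = 19.67°  ·
  (2,7): δ = 4.23°  ✓
  (3,4): δ = 127.73°  ·
  (3,5): δ = 78.30°  ·
  (3,6): δ = 50.27°  ·
  (3,7): δ = 26.38°  ·
  (4,5): δ = 130.57°  ·
  (4,6): δ = 102.55°  ·
  (4,7): δ = 78.65°  ·
  (5,6): δ = 151.97°  ·
  (5,7): δ = 128.08°  ·
  (6,7): δ = 156.10°  ·
antipodal pairs: 2

count = 2; pairs: (1,5), (2,7)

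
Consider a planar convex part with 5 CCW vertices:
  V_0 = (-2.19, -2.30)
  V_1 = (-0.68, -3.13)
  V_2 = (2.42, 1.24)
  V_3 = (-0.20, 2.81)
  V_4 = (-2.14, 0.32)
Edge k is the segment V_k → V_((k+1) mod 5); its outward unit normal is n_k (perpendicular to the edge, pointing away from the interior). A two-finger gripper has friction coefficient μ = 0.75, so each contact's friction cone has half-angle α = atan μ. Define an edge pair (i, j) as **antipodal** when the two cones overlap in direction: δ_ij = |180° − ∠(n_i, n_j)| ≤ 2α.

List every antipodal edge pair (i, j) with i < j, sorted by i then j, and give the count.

count = 4; pairs: (0,2), (1,3), (1,4), (2,4)

α = atan 0.75 = 36.87°;  2α = 73.74°
n_0 = (-0.4817, -0.8763)
n_1 = (+0.8156, -0.5786)
n_2 = (+0.5140, +0.8578)
n_3 = (-0.7888, +0.6146)
n_4 = (-0.9998, +0.0191)
  (0,1): δ = 96.55°  ·
  (0,2): δ = 2.14°  ✓
  (0,3): δ = 80.87°  ·
  (0,4): δ = 117.70°  ·
  (1,2): δ = 85.58°  ·
  (1,3): δ = 2.57°  ✓
  (1,4): δ = 34.26°  ✓
  (2,3): δ = 96.99°  ·
  (2,4): δ = 60.16°  ✓
  (3,4): δ = 143.17°  ·
antipodal pairs: 4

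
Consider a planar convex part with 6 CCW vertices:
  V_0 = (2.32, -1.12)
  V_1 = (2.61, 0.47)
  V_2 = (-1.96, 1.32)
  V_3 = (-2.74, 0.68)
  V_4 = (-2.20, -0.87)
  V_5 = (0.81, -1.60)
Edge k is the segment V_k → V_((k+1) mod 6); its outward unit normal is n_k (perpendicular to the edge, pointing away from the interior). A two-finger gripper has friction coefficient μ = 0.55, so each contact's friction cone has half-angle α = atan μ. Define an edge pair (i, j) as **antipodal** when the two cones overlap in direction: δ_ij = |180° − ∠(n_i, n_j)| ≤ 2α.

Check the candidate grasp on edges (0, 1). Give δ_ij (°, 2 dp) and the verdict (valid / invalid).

α = atan 0.55 = 28.81°;  2α = 57.62°
edge 0: e_0 = (+0.29, +1.59);  n_0 = (+0.9838, -0.1794)
edge 1: e_1 = (-4.57, +0.85);  n_1 = (+0.1829, +0.9831)
∠(n_0, n_1) = 89.80°
δ = |180° − 89.80°| = 90.20°
90.20° > 2α = 57.62°  →  invalid

δ = 90.20°, invalid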